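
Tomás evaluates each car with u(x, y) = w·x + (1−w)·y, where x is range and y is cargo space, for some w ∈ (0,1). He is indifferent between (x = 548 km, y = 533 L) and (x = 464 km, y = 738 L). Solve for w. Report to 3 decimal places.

w = 0.709

u(548,533) = u(464,738) means w·548 + (1−w)·533 = w·464 + (1−w)·738.
Collecting terms: w·84 = (1−w)·205.
Hence w = 205/(84+205) = 205/289 = 0.709.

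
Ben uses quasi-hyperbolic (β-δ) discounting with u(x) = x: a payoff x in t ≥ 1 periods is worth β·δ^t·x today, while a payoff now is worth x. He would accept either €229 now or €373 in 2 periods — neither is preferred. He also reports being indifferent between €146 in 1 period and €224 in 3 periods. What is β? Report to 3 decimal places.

β ≈ 0.942

Both payoffs in the second observation are in the future, so β drops out: δ^1·146 = δ^3·224 ⇒ δ^2 = 146/224 = 0.65179, so δ = 0.80733.
The first indifference: 229 = β·δ^2·373, so β = 229/(δ^2·373) = 229/(0.65179·373) ≈ 0.942.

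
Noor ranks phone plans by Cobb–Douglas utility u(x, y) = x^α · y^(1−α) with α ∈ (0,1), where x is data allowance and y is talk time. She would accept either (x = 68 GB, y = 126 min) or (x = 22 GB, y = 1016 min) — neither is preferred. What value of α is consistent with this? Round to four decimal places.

α ≈ 0.6491

Indifference: 68^α · 126^(1−α) = 22^α · 1016^(1−α).
Taking logs: α·ln 68 + (1−α)·ln 126 = α·ln 22 + (1−α)·ln 1016, i.e. α·1.1284653 = (1−α)·2.0873467.
With A = 1.1284653 and B = 2.0873467: α·A = (1−α)·B, so α = B/(A+B) = 2.0873467/3.2158120 ≈ 0.6491.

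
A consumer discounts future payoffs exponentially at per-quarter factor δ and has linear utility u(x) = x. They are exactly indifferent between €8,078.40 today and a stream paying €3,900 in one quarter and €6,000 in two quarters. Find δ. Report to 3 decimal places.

δ ≈ 0.880

Equating present values: 8078.40 = 3900δ + 6000δ².
Rearranged: 6000δ² + 3900δ − 8078.40 = 0.
By the quadratic formula (taking the positive root), δ = (−3900 + √209091600.00) / 12000 ≈ 0.880.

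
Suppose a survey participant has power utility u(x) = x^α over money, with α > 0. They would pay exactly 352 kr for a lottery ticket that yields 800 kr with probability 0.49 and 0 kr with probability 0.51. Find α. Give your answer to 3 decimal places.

The lottery's expected utility is 0.49·u(800) + 0.51·u(0) = 0.49·800^α (since u(0) = 0 for α > 0).
Indifference: 352^α = 0.49·800^α, so (352/800)^α = 0.49.
Taking logs: α·ln(352/800) = ln(0.49), so α = -0.713350 / -0.820981 ≈ 0.869.

α ≈ 0.869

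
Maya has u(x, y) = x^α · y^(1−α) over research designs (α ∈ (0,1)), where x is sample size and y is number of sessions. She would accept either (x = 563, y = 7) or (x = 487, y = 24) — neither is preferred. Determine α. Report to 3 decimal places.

The Cobb–Douglas utilities coincide, so 563^α·7^(1−α) = 487^α·24^(1−α).
Rearrange to (563/487)^α = (24/7)^(1−α) and take logs: α·0.145016 = (1−α)·1.232144.
So α/(1−α) = (1.232144)/(0.145016) = 8.496607, and α = 8.496607/9.496607 ≈ 0.895.

α ≈ 0.895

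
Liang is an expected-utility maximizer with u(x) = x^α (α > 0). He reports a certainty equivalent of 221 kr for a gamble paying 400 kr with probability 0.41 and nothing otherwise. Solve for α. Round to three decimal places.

EU(lottery) = 0.41·400^α + 0.59·0 = 0.41·400^α.
Equating: 221^α = 0.41·400^α, i.e. 0.5525^α = 0.41.
α = ln(0.41) / ln(221/400) = -0.891598/-0.593302 ≈ 1.503.

α ≈ 1.503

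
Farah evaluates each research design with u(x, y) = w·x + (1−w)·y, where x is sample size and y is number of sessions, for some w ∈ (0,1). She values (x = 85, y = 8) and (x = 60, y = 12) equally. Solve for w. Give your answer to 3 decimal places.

w = 0.138

Equating utilities: w·85 + (1−w)·8 = w·60 + (1−w)·12.
Rearranging, 25·w − 4·(1−w) = 0.
So w/(1−w) = 4/25 = 0.1600, giving w = 4/(25+4) = 0.138.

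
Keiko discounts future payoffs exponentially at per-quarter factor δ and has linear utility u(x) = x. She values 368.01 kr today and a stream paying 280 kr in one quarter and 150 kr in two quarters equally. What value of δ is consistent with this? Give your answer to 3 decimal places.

Equating present values: 368.01 = 280δ + 150δ².
Rearranged: 150δ² + 280δ − 368.01 = 0.
The positive root is δ = [−280 + √(280² + 4·150·368.01)] / (2·150) = (−280 + 546.997)/300 ≈ 0.890.

δ ≈ 0.890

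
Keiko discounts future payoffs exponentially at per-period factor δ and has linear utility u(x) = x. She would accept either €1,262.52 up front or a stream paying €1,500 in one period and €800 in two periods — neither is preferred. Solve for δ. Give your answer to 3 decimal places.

δ ≈ 0.630

Present value of the stream is 1500·δ + 800·δ². Indifference gives 1500δ + 800δ² = 1262.52.
That is, 800δ² + 1500δ − 1262.52 = 0, a quadratic in δ.
The positive root is δ = [−1500 + √(1500² + 4·800·1262.52)] / (2·800) = (−1500 + 2508.000)/1600 ≈ 0.630.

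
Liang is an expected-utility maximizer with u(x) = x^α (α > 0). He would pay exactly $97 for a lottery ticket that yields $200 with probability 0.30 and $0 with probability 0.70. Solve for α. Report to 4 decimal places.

EU(lottery) = 0.30·200^α + 0.70·0 = 0.30·200^α.
Setting u(97) equal to that: 97^α = 0.30·200^α ⇒ (97/200)^α = 0.30.
Taking logs: α·ln(97/200) = ln(0.30), so α = -1.2039728 / -0.7236064 ≈ 1.6639.

α ≈ 1.6639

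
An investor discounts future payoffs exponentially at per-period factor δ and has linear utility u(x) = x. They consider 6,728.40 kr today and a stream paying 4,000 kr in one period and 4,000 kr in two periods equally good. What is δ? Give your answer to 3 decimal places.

δ ≈ 0.890

The stream is worth 4000δ + 4000δ² today, so 4000δ + 4000δ² = 6728.40.
So 4000δ² + 4000δ − 6728.40 = 0.
By the quadratic formula (taking the positive root), δ = (−4000 + √123654400.00) / 8000 ≈ 0.890.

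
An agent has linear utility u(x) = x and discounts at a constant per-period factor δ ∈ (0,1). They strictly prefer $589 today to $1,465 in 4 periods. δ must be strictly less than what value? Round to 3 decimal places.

δ < 0.796

The preference means 589 > δ^4·1465.
Hence δ^4 < 589/1465 = 0.40205, and x ↦ x^(1/4) is increasing on (0,∞).
δ < (589/1465)^(1/4) ≈ 0.796.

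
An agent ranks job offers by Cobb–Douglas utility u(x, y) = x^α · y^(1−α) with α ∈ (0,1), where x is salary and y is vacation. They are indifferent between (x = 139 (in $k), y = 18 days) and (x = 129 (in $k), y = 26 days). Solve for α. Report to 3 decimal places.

α ≈ 0.831

Indifference: 139^α · 18^(1−α) = 129^α · 26^(1−α).
(139/129)^α = (26/18)^(1−α); take logs: α·ln(139/129) = (1−α)·ln(26/18), i.e. α·0.074662 = (1−α)·0.367725.
With A = 0.074662 and B = 0.367725: α·A = (1−α)·B, so α = B/(A+B) = 0.367725/0.442387 ≈ 0.831.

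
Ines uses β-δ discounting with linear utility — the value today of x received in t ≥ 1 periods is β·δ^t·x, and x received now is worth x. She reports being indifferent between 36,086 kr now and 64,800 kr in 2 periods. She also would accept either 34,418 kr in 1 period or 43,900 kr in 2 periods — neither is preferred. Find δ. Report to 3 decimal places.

δ ≈ 0.784

Both payoffs in the second observation are in the future, so β drops out: δ^1·34418 = δ^2·43900 ⇒ δ = 34418/43900 = 0.78401.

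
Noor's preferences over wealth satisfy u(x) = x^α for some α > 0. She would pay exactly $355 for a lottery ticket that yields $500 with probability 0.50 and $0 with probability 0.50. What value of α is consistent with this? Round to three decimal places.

α ≈ 2.024

Since u(0) = 0, the lottery's EU is 0.50·500^α.
Setting u(355) equal to that: 355^α = 0.50·500^α ⇒ (355/500)^α = 0.50.
Taking logs: α·ln(355/500) = ln(0.50), so α = -0.693147 / -0.342490 ≈ 2.024.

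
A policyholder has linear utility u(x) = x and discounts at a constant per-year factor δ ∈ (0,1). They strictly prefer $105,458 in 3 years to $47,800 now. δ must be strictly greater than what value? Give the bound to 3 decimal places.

Under u(x) = x this choice says 47800 < δ^3·105458.
Hence δ^3 > 47800/105458 = 0.45326, and x ↦ x^(1/3) is increasing on (0,∞).
δ > 0.45326^(1/3) = 0.768.

δ > 0.768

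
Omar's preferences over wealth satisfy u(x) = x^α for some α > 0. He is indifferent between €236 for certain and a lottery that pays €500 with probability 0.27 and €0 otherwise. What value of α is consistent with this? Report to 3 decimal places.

EU(lottery) = 0.27·500^α + 0.73·0 = 0.27·500^α.
Equating: 236^α = 0.27·500^α, i.e. 0.4720^α = 0.27.
α = ln(0.27) / ln(236/500) = -1.309333/-0.750776 ≈ 1.744.

α ≈ 1.744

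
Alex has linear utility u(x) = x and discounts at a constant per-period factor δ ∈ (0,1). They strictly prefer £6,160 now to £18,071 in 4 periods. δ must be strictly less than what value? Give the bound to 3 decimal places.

δ < 0.764

The preference means 6160 > δ^4·18071.
So δ^4 < 6160/18071 = 0.34088; taking the 4th root of both positive sides preserves the inequality.
δ < 0.34088^(1/4) = 0.764.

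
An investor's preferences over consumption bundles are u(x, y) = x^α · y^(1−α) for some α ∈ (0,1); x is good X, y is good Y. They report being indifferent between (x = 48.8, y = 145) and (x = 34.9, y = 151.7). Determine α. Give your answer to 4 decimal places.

The Cobb–Douglas utilities coincide, so 48.8^α·145^(1−α) = 34.9^α·151.7^(1−α).
Taking logs: α·ln 48.8 + (1−α)·ln 145 = α·ln 34.9 + (1−α)·ln 151.7, i.e. α·0.3352435 = (1−α)·0.0451711.
So α/(1−α) = (0.0451711)/(0.3352435) = 0.1347412, and α = 0.1347412/1.1347412 ≈ 0.1187.

α ≈ 0.1187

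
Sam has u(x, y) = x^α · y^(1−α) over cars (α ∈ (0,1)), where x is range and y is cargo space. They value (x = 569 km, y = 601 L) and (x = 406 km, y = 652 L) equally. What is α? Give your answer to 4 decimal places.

α ≈ 0.1944

Indifference: 569^α · 601^(1−α) = 406^α · 652^(1−α).
Rearrange to (569/406)^α = (652/601)^(1−α) and take logs: α·0.3375273 = (1−α)·0.0814496.
So α/(1−α) = (0.0814496)/(0.3375273) = 0.2413126, and α = 0.2413126/1.2413126 ≈ 0.1944.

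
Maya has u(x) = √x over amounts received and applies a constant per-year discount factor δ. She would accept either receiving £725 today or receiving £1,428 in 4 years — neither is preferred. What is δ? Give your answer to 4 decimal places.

The payoff in 4 years is discounted by δ^4, so u(725) = δ^4·u(1428) and δ^4 = u(725)/u(1428).
Since u(x) = √x, δ^4 = √(725/1428) = 0.71253.
So δ = 0.71253^(1/4) ≈ 0.9188.

δ ≈ 0.9188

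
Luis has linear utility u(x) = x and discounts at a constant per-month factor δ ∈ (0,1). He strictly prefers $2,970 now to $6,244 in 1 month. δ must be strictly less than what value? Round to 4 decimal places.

Comparing present values: 2970 > δ·6244.
Dividing through by 6244 gives δ < 0.47566.

δ < 0.4757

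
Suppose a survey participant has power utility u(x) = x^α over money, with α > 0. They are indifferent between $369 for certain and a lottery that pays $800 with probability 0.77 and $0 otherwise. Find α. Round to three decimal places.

EU(lottery) = 0.77·800^α + 0.23·0 = 0.77·800^α.
Indifference: 369^α = 0.77·800^α, so (369/800)^α = 0.77.
α = ln(0.77) / ln(369/800) = -0.261365/-0.773815 ≈ 0.338.

α ≈ 0.338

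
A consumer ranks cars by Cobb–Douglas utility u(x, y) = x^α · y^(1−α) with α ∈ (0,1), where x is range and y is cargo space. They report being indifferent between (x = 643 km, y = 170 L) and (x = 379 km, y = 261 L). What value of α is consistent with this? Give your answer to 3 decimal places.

α ≈ 0.448

Indifference: 643^α · 170^(1−α) = 379^α · 261^(1−α).
Taking logs: α·ln 643 + (1−α)·ln 170 = α·ln 379 + (1−α)·ln 261, i.e. α·0.528609 = (1−α)·0.428722.
So α/(1−α) = (0.428722)/(0.528609) = 0.811038, and α = 0.811038/1.811038 ≈ 0.448.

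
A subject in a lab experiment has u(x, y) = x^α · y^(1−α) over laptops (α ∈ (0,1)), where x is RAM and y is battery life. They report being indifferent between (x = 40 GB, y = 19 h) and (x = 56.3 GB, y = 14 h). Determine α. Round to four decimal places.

Indifference: 40^α · 19^(1−α) = 56.3^α · 14^(1−α).
Rearrange to (40/56.3)^α = (14/19)^(1−α) and take logs: α·-0.3418151 = (1−α)·-0.3053816.
Thus α·(-0.6471967) = -0.3053816, so α = -0.3053816/-0.6471967 ≈ 0.4719.

α ≈ 0.4719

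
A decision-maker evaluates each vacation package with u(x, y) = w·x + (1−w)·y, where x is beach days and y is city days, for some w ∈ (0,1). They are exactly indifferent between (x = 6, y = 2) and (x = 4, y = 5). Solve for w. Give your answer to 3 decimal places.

Indifference: w·6 + (1−w)·2 = w·4 + (1−w)·5.
Collecting terms: w·2 = (1−w)·3.
So w/(1−w) = 3/2 = 1.5000, giving w = 3/(2+3) = 0.600.

w = 0.600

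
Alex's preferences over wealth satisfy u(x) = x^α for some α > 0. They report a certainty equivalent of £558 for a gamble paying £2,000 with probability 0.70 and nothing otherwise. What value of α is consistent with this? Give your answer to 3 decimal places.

Since u(0) = 0, the lottery's EU is 0.70·2000^α.
Equating: 558^α = 0.70·2000^α, i.e. 0.2790^α = 0.70.
α = ln(0.70) / ln(558/2000) = -0.356675/-1.276543 ≈ 0.279.

α ≈ 0.279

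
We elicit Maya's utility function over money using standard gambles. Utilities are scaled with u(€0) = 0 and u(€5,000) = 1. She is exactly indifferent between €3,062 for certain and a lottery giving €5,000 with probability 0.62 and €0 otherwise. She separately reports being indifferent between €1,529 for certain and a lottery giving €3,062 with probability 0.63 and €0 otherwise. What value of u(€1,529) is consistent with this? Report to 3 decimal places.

0.391

First, u(€3,062) = 0.62·u(€5,000) + 0.38·u(€0) = 0.62.
Then u(€1,529) = 0.63·u(€3,062) + 0.37·u(€0) = 0.63·0.62 + 0.37·0.00 = 0.3906.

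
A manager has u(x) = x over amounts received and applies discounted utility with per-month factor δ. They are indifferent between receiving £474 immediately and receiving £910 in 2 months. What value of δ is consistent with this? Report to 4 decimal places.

δ ≈ 0.7217

Indifference means u(474) = δ^2 · u(910), so δ^2 = u(474)/u(910).
With u(x) = x: δ^2 = 474/910 = 0.52088.
Taking the square root: δ = 0.52088^(1/2) ≈ 0.7217.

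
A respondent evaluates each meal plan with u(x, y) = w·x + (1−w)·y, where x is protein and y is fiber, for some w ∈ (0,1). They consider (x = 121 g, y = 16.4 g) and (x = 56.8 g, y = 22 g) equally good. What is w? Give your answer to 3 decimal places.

Equating utilities: w·121 + (1−w)·16.4 = w·56.8 + (1−w)·22.
Rearranging, 64.2·w − 5.6·(1−w) = 0.
So w/(1−w) = 5.6/64.2 = 0.0872, giving w = 5.6/(64.2+5.6) = 0.080.

w = 0.080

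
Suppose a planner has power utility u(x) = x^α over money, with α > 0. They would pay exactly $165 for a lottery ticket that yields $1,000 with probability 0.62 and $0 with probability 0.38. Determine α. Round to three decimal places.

α ≈ 0.265

Since u(0) = 0, the lottery's EU is 0.62·1000^α.
Indifference: 165^α = 0.62·1000^α, so (165/1000)^α = 0.62.
Taking logs: α·ln(165/1000) = ln(0.62), so α = -0.478036 / -1.801810 ≈ 0.265.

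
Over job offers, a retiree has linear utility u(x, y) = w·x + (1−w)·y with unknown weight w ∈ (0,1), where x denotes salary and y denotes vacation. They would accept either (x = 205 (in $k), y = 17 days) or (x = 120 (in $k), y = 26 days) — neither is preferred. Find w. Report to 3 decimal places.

Equating utilities: w·205 + (1−w)·17 = w·120 + (1−w)·26.
w·(205−120) = (1−w)·(26−17), i.e. w·85 = (1−w)·9.
The marginal rate of substitution is 9/85, so w = 9/(85+9) = 0.096.

w = 0.096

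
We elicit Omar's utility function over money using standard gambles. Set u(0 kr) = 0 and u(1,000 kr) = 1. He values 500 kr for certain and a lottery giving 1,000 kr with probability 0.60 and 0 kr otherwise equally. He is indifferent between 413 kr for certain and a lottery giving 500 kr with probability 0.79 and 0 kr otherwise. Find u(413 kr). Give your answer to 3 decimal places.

0.474

The first gamble pins u(500 kr): it must equal 0.60·1 + 0.40·0 = 0.60.
Then u(413 kr) = 0.79·u(500 kr) + 0.21·u(0 kr) = 0.79·0.60 + 0.21·0.00 = 0.4740.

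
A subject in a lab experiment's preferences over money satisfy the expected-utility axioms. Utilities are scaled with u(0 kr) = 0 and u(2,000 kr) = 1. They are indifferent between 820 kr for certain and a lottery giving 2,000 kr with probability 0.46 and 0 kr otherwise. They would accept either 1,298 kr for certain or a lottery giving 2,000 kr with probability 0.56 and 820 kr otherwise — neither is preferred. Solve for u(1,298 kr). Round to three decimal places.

0.762

The first gamble pins u(820 kr): it must equal 0.46·1 + 0.54·0 = 0.46.
Chaining: u(1,298 kr) = 0.56·1.00 + 0.44·0.46 = 0.7624.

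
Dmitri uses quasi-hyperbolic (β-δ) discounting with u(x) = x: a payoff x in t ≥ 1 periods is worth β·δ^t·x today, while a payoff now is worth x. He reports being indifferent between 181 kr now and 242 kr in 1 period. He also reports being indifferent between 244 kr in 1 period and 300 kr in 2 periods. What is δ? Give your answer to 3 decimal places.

Both payoffs in the second observation are in the future, so β drops out: δ^1·244 = δ^2·300 ⇒ δ = 244/300 = 0.81333.

δ ≈ 0.813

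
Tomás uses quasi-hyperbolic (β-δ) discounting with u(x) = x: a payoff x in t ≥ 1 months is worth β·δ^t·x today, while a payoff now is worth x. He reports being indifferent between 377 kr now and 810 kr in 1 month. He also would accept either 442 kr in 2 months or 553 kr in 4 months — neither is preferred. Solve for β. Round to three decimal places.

β ≈ 0.521

From the later pair, β·δ^2·442 = β·δ^4·553; dividing through, δ^2 = 442/553 = 0.79928, so δ = 0.89402.
The first indifference: 377 = β·δ·810, so β = 377/(δ·810) = 377/(0.89402·810) ≈ 0.521.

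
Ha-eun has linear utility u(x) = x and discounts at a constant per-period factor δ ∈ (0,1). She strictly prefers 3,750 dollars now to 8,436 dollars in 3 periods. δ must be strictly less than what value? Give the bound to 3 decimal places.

The preference means 3750 > δ^3·8436.
So δ^3 < 3750/8436 = 0.44452; taking the cube root of both positive sides preserves the inequality.
δ < 0.44452^(1/3) = 0.763.

δ < 0.763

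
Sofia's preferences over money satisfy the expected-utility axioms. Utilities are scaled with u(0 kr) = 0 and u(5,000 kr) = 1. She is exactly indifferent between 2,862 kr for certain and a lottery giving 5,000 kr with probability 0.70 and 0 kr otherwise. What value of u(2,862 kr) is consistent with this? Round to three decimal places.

0.700

u(2,862 kr) equals the lottery's expected utility: 0.70·1 + 0.30·0 = 0.70.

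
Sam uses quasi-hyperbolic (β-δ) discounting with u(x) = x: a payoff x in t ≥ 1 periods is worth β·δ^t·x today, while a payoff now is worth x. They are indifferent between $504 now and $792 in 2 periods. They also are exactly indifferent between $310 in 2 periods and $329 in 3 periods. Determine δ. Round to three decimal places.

δ ≈ 0.942

The second indifference involves only future payoffs, so β cancels: β·δ^2·310 = β·δ^3·329, giving δ = 310/329 = 0.94225.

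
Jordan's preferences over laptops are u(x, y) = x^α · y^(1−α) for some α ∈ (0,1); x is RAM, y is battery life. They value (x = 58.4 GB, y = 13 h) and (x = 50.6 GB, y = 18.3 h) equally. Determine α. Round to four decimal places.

The Cobb–Douglas utilities coincide, so 58.4^α·13^(1−α) = 50.6^α·18.3^(1−α).
Taking logs: α·ln 58.4 + (1−α)·ln 13 = α·ln 50.6 + (1−α)·ln 18.3, i.e. α·0.1433643 = (1−α)·0.3419517.
So α/(1−α) = (0.3419517)/(0.1433643) = 2.3851942, and α = 2.3851942/3.3851942 ≈ 0.7046.

α ≈ 0.7046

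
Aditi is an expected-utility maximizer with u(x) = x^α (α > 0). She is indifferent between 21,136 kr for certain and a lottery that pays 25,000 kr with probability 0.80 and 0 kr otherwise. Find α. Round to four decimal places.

EU(lottery) = 0.80·25000^α + 0.20·0 = 0.80·25000^α.
Setting u(21136) equal to that: 21136^α = 0.80·25000^α ⇒ (21136/25000)^α = 0.80.
Take logs: α = ln 0.80 / ln(21136/25000) ≈ 1.329042.

α ≈ 1.3290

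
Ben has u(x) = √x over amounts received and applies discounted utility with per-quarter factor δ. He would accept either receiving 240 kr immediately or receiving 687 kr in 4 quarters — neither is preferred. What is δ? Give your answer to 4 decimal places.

δ ≈ 0.8768

The payoff in 4 quarters is discounted by δ^4, so u(240) = δ^4·u(687) and δ^4 = u(240)/u(687).
With u(x) = √x: δ^4 = √240/√687 = √(240/687) = 0.59105.
So δ = 0.59105^(1/4) ≈ 0.8768.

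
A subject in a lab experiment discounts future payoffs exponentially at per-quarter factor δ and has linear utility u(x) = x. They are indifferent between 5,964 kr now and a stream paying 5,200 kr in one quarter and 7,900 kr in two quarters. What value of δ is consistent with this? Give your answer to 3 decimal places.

The stream is worth 5200δ + 7900δ² today, so 5200δ + 7900δ² = 5964.
So 7900δ² + 5200δ − 5964 = 0.
δ = (−5200 + √(5200² + 4·7900·5964)) / (2·7900) = (−5200 + √215502400.00) / 15800 ≈ 0.600.

δ ≈ 0.600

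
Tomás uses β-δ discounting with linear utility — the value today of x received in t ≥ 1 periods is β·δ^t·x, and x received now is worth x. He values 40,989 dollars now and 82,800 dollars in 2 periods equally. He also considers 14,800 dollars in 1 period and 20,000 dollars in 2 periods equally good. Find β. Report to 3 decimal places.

β ≈ 0.904

From the later pair, β·δ^1·14800 = β·δ^2·20000; dividing through, δ = 14800/20000 = 0.74000.
Substituting δ into 40989 = β·δ^2·82800: β = 40989/(45341.280) ≈ 0.904.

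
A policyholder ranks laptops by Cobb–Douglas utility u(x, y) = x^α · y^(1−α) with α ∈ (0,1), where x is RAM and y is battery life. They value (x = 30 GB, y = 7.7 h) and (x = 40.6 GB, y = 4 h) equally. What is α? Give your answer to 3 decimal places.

α ≈ 0.684

Indifference: 30^α · 7.7^(1−α) = 40.6^α · 4^(1−α).
Taking logs: α·ln 30 + (1−α)·ln 7.7 = α·ln 40.6 + (1−α)·ln 4, i.e. α·-0.302571 = (1−α)·-0.654926.
With A = -0.302571 and B = -0.654926: α·A = (1−α)·B, so α = B/(A+B) = -0.654926/-0.957497 ≈ 0.684.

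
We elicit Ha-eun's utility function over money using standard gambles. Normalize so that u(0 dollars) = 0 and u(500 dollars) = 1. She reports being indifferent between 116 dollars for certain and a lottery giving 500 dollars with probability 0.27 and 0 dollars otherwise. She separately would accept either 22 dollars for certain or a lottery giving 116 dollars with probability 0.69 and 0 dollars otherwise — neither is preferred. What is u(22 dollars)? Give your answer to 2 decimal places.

From the first indifference, u(116 dollars) = 0.27·u(500 dollars) + 0.73·u(0 dollars) = 0.27·1 + 0.73·0 = 0.27.
The second indifference gives u(22 dollars) = 0.69·u(116 dollars) + 0.31·u(0 dollars) = 0.69·0.27 + 0.31·0.00 = 0.1863.

0.19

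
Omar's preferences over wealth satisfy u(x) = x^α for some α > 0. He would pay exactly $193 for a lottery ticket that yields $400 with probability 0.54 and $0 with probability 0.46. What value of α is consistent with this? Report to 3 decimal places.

The lottery's expected utility is 0.54·u(400) + 0.46·u(0) = 0.54·400^α (since u(0) = 0 for α > 0).
Setting u(193) equal to that: 193^α = 0.54·400^α ⇒ (193/400)^α = 0.54.
α = ln(0.54) / ln(193/400) = -0.616186/-0.728774 ≈ 0.846.

α ≈ 0.846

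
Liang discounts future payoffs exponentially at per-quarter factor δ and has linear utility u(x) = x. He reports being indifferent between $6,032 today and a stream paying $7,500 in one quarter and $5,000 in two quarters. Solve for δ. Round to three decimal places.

Equating present values: 6032 = 7500δ + 5000δ².
Rearranged: 5000δ² + 7500δ − 6032 = 0.
The positive root is δ = [−7500 + √(7500² + 4·5000·6032)] / (2·5000) = (−7500 + 13300.000)/10000 ≈ 0.580.

δ ≈ 0.580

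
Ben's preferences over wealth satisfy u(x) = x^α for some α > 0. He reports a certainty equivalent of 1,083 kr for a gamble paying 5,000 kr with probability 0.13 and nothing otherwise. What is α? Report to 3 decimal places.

α ≈ 1.334

Since u(0) = 0, the lottery's EU is 0.13·5000^α.
Indifference: 1083^α = 0.13·5000^α, so (1083/5000)^α = 0.13.
Take logs: α = ln 0.13 / ln(1083/5000) ≈ 1.33374.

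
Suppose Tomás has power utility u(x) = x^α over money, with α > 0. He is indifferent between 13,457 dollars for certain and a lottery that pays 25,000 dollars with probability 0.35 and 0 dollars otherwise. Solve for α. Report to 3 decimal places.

Since u(0) = 0, the lottery's EU is 0.35·25000^α.
Equating: 13457^α = 0.35·25000^α, i.e. 0.5383^α = 0.35.
Taking logs: α·ln(13457/25000) = ln(0.35), so α = -1.049822 / -0.619376 ≈ 1.695.

α ≈ 1.695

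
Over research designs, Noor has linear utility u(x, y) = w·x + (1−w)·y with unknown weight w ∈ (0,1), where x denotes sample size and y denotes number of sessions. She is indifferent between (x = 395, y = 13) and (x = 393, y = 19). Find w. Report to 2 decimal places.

Equating utilities: w·395 + (1−w)·13 = w·393 + (1−w)·19.
Collecting terms: w·2 = (1−w)·6.
The marginal rate of substitution is 6/2, so w = 6/(2+6) = 0.75.

w = 0.75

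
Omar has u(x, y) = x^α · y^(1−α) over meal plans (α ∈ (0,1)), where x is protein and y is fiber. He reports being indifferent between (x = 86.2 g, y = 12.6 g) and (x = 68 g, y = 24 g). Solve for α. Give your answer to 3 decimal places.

α ≈ 0.731

The Cobb–Douglas utilities coincide, so 86.2^α·12.6^(1−α) = 68^α·24^(1−α).
Taking logs: α·ln 86.2 + (1−α)·ln 12.6 = α·ln 68 + (1−α)·ln 24, i.e. α·0.237162 = (1−α)·0.644357.
With A = 0.237162 and B = 0.644357: α·A = (1−α)·B, so α = B/(A+B) = 0.644357/0.881519 ≈ 0.731.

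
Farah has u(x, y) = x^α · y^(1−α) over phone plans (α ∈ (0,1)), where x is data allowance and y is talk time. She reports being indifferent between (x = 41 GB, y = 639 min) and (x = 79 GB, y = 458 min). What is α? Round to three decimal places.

α ≈ 0.337

The Cobb–Douglas utilities coincide, so 41^α·639^(1−α) = 79^α·458^(1−α).
(41/79)^α = (458/639)^(1−α); take logs: α·ln(41/79) = (1−α)·ln(458/639), i.e. α·-0.655876 = (1−α)·-0.333035.
With A = -0.655876 and B = -0.333035: α·A = (1−α)·B, so α = B/(A+B) = -0.333035/-0.988911 ≈ 0.337.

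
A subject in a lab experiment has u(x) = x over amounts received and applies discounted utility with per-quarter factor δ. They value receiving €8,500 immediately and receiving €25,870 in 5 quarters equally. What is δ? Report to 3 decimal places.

Equating discounted utilities: u(8500) = δ^5·u(25870) ⇒ δ^5 = u(8500)/u(25870).
With u(x) = x: δ^5 = 8500/25870 = 0.32857.
Hence δ = (0.32857)^(1/5) = 0.80043.

δ ≈ 0.800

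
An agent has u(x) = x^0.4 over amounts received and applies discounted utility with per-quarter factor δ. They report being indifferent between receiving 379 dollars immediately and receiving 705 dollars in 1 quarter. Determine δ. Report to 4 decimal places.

Indifference means u(379) = δ · u(705), so δ = u(379)/u(705).
With u(x) = x^0.4: δ = 379^0.4/705^0.4 = (379/705)^0.4 = 0.78015.

δ ≈ 0.7802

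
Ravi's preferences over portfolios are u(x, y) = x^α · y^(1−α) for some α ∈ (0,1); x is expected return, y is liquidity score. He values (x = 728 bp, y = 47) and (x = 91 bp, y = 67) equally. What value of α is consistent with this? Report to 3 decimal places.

Set the two utilities equal: 728^α·47^(1−α) = 91^α·67^(1−α).
Rearrange to (728/91)^α = (67/47)^(1−α) and take logs: α·2.079442 = (1−α)·0.354545.
With A = 2.079442 and B = 0.354545: α·A = (1−α)·B, so α = B/(A+B) = 0.354545/2.433987 ≈ 0.146.

α ≈ 0.146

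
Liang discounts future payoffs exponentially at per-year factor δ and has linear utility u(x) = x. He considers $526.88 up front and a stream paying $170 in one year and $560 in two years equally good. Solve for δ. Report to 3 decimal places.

Present value of the stream is 170·δ + 560·δ². Indifference gives 170δ + 560δ² = 526.88.
Rearranged: 560δ² + 170δ − 526.88 = 0.
δ = (−170 + √(170² + 4·560·526.88)) / (2·560) = (−170 + √1209111.20) / 1120 ≈ 0.830.

δ ≈ 0.830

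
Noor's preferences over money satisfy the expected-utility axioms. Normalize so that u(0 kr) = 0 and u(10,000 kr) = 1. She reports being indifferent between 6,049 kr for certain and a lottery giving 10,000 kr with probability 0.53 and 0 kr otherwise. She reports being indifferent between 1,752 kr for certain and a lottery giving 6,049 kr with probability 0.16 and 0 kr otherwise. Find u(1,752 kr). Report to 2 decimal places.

First, u(6,049 kr) = 0.53·u(10,000 kr) + 0.47·u(0 kr) = 0.53.
Then u(1,752 kr) = 0.16·u(6,049 kr) + 0.84·u(0 kr) = 0.16·0.53 + 0.84·0.00 = 0.0848.

0.08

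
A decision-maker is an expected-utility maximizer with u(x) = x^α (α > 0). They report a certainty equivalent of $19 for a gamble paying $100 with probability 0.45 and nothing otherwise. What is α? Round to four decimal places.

α ≈ 0.4808

Since u(0) = 0, the lottery's EU is 0.45·100^α.
Setting u(19) equal to that: 19^α = 0.45·100^α ⇒ (19/100)^α = 0.45.
Taking logs: α·ln(19/100) = ln(0.45), so α = -0.7985077 / -1.6607312 ≈ 0.4808.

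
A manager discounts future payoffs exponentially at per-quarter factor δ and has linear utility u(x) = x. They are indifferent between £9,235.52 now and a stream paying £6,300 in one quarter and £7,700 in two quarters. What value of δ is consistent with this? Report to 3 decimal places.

δ ≈ 0.760

Present value of the stream is 6300·δ + 7700·δ². Indifference gives 6300δ + 7700δ² = 9235.52.
So 7700δ² + 6300δ − 9235.52 = 0.
The positive root is δ = [−6300 + √(6300² + 4·7700·9235.52)] / (2·7700) = (−6300 + 18004.000)/15400 ≈ 0.760.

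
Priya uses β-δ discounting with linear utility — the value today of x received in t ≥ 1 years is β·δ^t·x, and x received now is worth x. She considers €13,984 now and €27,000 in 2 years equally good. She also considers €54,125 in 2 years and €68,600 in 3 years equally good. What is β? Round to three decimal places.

Both payoffs in the second observation are in the future, so β drops out: δ^2·54125 = δ^3·68600 ⇒ δ = 54125/68600 = 0.78899.
The first indifference: 13984 = β·δ^2·27000, so β = 13984/(δ^2·27000) = 13984/(0.62251·27000) ≈ 0.832.

β ≈ 0.832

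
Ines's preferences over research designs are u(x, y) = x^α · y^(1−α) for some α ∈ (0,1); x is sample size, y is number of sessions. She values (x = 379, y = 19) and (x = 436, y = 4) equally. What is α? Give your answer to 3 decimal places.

α ≈ 0.917

Indifference: 379^α · 19^(1−α) = 436^α · 4^(1−α).
(379/436)^α = (4/19)^(1−α); take logs: α·ln(379/436) = (1−α)·ln(4/19), i.e. α·-0.140106 = (1−α)·-1.558145.
With A = -0.140106 and B = -1.558145: α·A = (1−α)·B, so α = B/(A+B) = -1.558145/-1.698251 ≈ 0.917.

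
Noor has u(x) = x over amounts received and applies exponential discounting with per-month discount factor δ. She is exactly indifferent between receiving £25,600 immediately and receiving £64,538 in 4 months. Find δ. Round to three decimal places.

Indifference means u(25600) = δ^4 · u(64538), so δ^4 = u(25600)/u(64538).
With u(x) = x: δ^4 = 25600/64538 = 0.39667.
Hence δ = (0.39667)^(1/4) = 0.79361.

δ ≈ 0.794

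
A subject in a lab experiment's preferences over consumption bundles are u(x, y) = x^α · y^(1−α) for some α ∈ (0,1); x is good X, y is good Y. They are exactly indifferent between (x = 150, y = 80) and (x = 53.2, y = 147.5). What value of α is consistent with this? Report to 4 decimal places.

Set the two utilities equal: 150^α·80^(1−α) = 53.2^α·147.5^(1−α).
Taking logs: α·ln 150 + (1−α)·ln 80 = α·ln 53.2 + (1−α)·ln 147.5, i.e. α·1.0365769 = (1−α)·0.6118015.
With A = 1.0365769 and B = 0.6118015: α·A = (1−α)·B, so α = B/(A+B) = 0.6118015/1.6483784 ≈ 0.3712.

α ≈ 0.3712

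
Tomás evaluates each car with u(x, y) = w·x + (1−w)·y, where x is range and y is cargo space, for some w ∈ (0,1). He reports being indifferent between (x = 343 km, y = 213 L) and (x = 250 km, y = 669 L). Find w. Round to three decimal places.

w = 0.831

Equating utilities: w·343 + (1−w)·213 = w·250 + (1−w)·669.
Collecting terms: w·93 = (1−w)·456.
Hence w = 456/(93+456) = 456/549 = 0.831.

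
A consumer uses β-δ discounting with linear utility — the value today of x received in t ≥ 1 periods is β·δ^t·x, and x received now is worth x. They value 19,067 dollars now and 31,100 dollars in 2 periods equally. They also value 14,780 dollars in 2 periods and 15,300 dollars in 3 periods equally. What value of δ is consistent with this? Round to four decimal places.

The second indifference involves only future payoffs, so β cancels: β·δ^2·14780 = β·δ^3·15300, giving δ = 14780/15300 = 0.96601.

δ ≈ 0.9660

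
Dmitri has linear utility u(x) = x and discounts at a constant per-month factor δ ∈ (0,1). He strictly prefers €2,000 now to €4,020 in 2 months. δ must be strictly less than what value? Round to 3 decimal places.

The preference means 2000 > δ^2·4020.
So δ^2 < 2000/4020 = 0.49751; taking the square root of both positive sides preserves the inequality.
δ < 0.49751^(1/2) = 0.705.

δ < 0.705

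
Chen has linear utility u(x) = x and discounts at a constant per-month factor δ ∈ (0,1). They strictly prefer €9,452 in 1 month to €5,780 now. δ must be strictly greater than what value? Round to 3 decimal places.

δ > 0.612

The preference means 5780 < δ·9452.
Dividing through by 9452 gives δ > 0.61151.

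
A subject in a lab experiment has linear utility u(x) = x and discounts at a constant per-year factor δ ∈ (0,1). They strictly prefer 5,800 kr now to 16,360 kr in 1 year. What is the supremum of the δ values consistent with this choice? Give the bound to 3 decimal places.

The preference means 5800 > δ·16360.
So δ < 5800/16360 = 0.35452.

δ < 0.355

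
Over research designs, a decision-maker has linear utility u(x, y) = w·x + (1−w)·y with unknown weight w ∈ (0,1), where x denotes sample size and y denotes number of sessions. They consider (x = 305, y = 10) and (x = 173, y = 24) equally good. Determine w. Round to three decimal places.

w = 0.096

Indifference: w·305 + (1−w)·10 = w·173 + (1−w)·24.
w·(305−173) = (1−w)·(24−10), i.e. w·132 = (1−w)·14.
The marginal rate of substitution is 14/132, so w = 14/(132+14) = 0.096.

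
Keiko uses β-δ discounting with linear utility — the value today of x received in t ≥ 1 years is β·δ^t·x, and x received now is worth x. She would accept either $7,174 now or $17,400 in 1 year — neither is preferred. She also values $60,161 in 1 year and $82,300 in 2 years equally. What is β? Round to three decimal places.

Both payoffs in the second observation are in the future, so β drops out: δ^1·60161 = δ^2·82300 ⇒ δ = 60161/82300 = 0.73100.
Now use the now-vs-future pair: 7174 = β·δ·17400 gives β = 7174/(0.73100·17400) ≈ 0.564.

β ≈ 0.564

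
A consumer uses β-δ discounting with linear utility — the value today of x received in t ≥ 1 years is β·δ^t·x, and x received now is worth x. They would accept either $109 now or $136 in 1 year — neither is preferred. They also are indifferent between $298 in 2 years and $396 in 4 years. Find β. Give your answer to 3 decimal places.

β ≈ 0.924

From the later pair, β·δ^2·298 = β·δ^4·396; dividing through, δ^2 = 298/396 = 0.75253, so δ = 0.86748.
Substituting δ into 109 = β·δ·136: β = 109/(117.978) ≈ 0.924.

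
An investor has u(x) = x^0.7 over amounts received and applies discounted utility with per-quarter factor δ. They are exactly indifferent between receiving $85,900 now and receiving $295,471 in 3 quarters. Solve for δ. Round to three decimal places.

δ ≈ 0.750

Indifference means u(85900) = δ^3 · u(295471), so δ^3 = u(85900)/u(295471).
With u(x) = x^0.7: δ^3 = 85900^0.7/295471^0.7 = (85900/295471)^0.7 = 0.42115.
So δ = 0.42115^(1/3) ≈ 0.750.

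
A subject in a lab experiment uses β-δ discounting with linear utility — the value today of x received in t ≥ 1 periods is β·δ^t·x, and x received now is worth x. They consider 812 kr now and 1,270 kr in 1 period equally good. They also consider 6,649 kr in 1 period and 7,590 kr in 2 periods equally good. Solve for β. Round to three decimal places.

β ≈ 0.730

Both payoffs in the second observation are in the future, so β drops out: δ^1·6649 = δ^2·7590 ⇒ δ = 6649/7590 = 0.87602.
The first indifference: 812 = β·δ·1270, so β = 812/(δ·1270) = 812/(0.87602·1270) ≈ 0.730.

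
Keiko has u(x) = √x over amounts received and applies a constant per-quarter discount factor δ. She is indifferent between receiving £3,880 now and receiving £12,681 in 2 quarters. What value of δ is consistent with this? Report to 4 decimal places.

δ ≈ 0.7437

Indifference means u(3880) = δ^2 · u(12681), so δ^2 = u(3880)/u(12681).
Since u(x) = √x, δ^2 = √(3880/12681) = 0.55315.
So δ = 0.55315^(1/2) ≈ 0.7437.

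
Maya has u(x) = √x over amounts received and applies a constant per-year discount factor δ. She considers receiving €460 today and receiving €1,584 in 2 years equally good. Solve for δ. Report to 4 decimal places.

Indifference means u(460) = δ^2 · u(1584), so δ^2 = u(460)/u(1584).
Since u(x) = √x, δ^2 = √(460/1584) = 0.53889.
Taking the square root: δ = 0.53889^(1/2) ≈ 0.7341.

δ ≈ 0.7341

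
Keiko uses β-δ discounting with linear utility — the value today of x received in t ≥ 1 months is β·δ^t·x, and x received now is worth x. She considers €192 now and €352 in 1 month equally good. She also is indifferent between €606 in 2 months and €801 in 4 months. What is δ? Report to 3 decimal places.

The second indifference involves only future payoffs, so β cancels: β·δ^2·606 = β·δ^4·801, giving δ^2 = 606/801 = 0.75655, so δ = 0.86980.

δ ≈ 0.870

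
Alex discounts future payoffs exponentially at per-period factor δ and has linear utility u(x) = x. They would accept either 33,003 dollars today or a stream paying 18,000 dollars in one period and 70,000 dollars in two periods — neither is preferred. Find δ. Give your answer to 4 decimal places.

δ ≈ 0.5700

The stream is worth 18000δ + 70000δ² today, so 18000δ + 70000δ² = 33003.
That is, 70000δ² + 18000δ − 33003 = 0, a quadratic in δ.
δ = (−18000 + √(18000² + 4·70000·33003)) / (2·70000) = (−18000 + √9564840000.00) / 140000 ≈ 0.5700.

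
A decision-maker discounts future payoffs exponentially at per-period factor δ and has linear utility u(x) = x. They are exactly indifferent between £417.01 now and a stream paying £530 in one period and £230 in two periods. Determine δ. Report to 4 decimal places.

δ ≈ 0.6200

Present value of the stream is 530·δ + 230·δ². Indifference gives 530δ + 230δ² = 417.01.
Rearranged: 230δ² + 530δ − 417.01 = 0.
By the quadratic formula (taking the positive root), δ = (−530 + √664549.20) / 460 ≈ 0.6200.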